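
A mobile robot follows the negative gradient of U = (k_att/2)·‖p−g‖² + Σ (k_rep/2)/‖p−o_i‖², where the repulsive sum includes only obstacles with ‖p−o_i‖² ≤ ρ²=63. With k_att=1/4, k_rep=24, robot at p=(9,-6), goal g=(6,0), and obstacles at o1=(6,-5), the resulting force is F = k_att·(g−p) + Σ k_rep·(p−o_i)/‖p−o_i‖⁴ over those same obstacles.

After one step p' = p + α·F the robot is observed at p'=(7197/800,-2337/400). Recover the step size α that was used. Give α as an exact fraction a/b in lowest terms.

F_att = 1/4·(g−p) = 1/4·(-3,6) = (-0.7500,1.5000)
o1: d²=10 ≤ ρ²=63; F_rep = 24·(3,-1)/10² = (0.7200,-0.2400)
F = F_att + ΣF_rep = (-0.0300,1.2600)
Δp = p'−p = (-0.0037,0.1575); α = Δx/Fx = (-3/800) / (-3/100) = 1/8
check: Δy/Fy = (63/400) / (63/50) = 1/8 ✓

α = 1/8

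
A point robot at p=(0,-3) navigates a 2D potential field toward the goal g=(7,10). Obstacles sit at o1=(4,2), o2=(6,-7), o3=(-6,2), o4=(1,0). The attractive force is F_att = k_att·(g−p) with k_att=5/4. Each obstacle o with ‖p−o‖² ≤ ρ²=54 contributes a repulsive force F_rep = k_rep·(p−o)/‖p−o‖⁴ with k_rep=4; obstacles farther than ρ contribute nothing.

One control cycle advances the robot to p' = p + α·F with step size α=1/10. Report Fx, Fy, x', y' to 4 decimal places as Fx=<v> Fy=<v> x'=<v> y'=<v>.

Fx=8.6916 Fy=16.1240 x'=0.8692 y'=-1.3876

F_att = 5/4·(g−p) = 5/4·(7,13) = (8.7500,16.2500)
o1: d²=41 ≤ ρ²=54; F_rep = 4·(-4,-5)/41² = (-0.0095,-0.0119)
o2: d²=52 ≤ ρ²=54; F_rep = 4·(-6,4)/52² = (-0.0089,0.0059)
o3: d²=61 > ρ²=54 → inactive
o4: d²=10 ≤ ρ²=54; F_rep = 4·(-1,-3)/10² = (-0.0400,-0.1200)
F = F_att + ΣF_rep = (8.6916,16.1240)
p' = p + 1/10·F = (0.8692,-1.3876)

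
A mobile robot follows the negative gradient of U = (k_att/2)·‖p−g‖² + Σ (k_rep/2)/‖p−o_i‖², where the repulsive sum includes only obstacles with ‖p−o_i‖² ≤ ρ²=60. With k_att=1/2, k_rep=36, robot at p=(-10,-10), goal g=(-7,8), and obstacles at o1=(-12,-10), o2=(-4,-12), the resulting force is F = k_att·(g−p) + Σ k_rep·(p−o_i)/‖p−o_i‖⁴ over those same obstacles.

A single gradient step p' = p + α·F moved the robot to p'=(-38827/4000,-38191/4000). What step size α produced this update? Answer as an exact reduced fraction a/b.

F_att = 1/2·(g−p) = 1/2·(3,18) = (1.5000,9.0000)
o1: d²=4 ≤ ρ²=60; F_rep = 36·(2,0)/4² = (4.5000,0.0000)
o2: d²=40 ≤ ρ²=60; F_rep = 36·(-6,2)/40² = (-0.1350,0.0450)
F = F_att + ΣF_rep = (5.8650,9.0450)
Δp = p'−p = (0.2933,0.4522); α = Δx/Fx = (1173/4000) / (1173/200) = 1/20
check: Δy/Fy = (1809/4000) / (1809/200) = 1/20 ✓

α = 1/20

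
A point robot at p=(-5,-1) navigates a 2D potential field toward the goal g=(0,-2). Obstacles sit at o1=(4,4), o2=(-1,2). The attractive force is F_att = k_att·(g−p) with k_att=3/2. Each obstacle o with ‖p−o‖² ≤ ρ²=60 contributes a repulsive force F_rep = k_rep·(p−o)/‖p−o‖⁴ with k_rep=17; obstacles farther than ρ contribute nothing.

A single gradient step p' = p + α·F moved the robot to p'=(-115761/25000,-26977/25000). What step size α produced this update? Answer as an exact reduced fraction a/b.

F_att = 3/2·(g−p) = 3/2·(5,-1) = (7.5000,-1.5000)
o1: d²=106 > ρ²=60 → inactive
o2: d²=25 ≤ ρ²=60; F_rep = 17·(-4,-3)/25² = (-0.1088,-0.0816)
F = F_att + ΣF_rep = (7.3912,-1.5816)
Δp = p'−p = (0.3696,-0.0791); α = Δx/Fx = (9239/25000) / (9239/1250) = 1/20
check: Δy/Fy = (-1977/25000) / (-1977/1250) = 1/20 ✓

α = 1/20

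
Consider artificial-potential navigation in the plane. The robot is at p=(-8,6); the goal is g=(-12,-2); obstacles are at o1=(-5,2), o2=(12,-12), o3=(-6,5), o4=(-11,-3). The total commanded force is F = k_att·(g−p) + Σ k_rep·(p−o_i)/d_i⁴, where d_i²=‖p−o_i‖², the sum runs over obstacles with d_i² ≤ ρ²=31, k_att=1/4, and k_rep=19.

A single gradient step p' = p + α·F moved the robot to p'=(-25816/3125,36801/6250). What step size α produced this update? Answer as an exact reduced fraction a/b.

α = 1/10

F_att = 1/4·(g−p) = 1/4·(-4,-8) = (-1.0000,-2.0000)
o1: d²=25 ≤ ρ²=31; F_rep = 19·(-3,4)/25² = (-0.0912,0.1216)
o2: d²=724 > ρ²=31 → inactive
o3: d²=5 ≤ ρ²=31; F_rep = 19·(-2,1)/5² = (-1.5200,0.7600)
o4: d²=90 > ρ²=31 → inactive
F = F_att + ΣF_rep = (-2.6112,-1.1184)
Δp = p'−p = (-0.2611,-0.1118); α = Δx/Fx = (-816/3125) / (-1632/625) = 1/10
check: Δy/Fy = (-699/6250) / (-699/625) = 1/10 ✓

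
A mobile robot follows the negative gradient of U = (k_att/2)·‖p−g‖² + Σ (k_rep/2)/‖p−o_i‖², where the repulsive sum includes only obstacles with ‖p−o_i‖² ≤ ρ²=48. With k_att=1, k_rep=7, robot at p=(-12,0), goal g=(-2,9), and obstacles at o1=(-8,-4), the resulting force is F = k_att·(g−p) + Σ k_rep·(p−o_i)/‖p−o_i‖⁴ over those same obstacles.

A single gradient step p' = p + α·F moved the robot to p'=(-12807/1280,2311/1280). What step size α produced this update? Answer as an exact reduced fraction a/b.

α = 1/5

F_att = 1·(g−p) = 1·(10,9) = (10.0000,9.0000)
o1: d²=32 ≤ ρ²=48; F_rep = 7·(-4,4)/32² = (-0.0273,0.0273)
F = F_att + ΣF_rep = (9.9727,9.0273)
Δp = p'−p = (1.9945,1.8055); α = Δx/Fx = (2553/1280) / (2553/256) = 1/5
check: Δy/Fy = (2311/1280) / (2311/256) = 1/5 ✓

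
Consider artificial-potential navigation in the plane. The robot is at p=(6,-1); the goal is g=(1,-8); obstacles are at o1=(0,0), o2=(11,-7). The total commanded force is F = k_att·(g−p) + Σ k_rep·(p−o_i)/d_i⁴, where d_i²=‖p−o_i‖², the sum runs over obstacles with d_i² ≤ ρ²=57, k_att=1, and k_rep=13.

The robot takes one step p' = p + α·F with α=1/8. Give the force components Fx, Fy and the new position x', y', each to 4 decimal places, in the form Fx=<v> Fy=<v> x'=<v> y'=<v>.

Fx=-4.9430 Fy=-7.0095 x'=5.3821 y'=-1.8762

F_att = 1·(g−p) = 1·(-5,-7) = (-5.0000,-7.0000)
o1: d²=37 ≤ ρ²=57; F_rep = 13·(6,-1)/37² = (0.0570,-0.0095)
o2: d²=61 > ρ²=57 → inactive
F = F_att + ΣF_rep = (-4.9430,-7.0095)
p' = p + 1/8·F = (5.3821,-1.8762)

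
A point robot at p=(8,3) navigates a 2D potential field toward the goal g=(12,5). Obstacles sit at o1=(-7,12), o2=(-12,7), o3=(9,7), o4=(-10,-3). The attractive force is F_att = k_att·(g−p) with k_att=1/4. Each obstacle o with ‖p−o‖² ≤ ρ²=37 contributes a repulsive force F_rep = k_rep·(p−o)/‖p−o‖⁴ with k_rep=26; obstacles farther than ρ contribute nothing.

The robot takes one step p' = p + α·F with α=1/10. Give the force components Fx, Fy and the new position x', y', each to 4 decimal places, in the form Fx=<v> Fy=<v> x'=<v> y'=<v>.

F_att = 1/4·(g−p) = 1/4·(4,2) = (1.0000,0.5000)
o1: d²=306 > ρ²=37 → inactive
o2: d²=416 > ρ²=37 → inactive
o3: d²=17 ≤ ρ²=37; F_rep = 26·(-1,-4)/17² = (-0.0900,-0.3599)
o4: d²=360 > ρ²=37 → inactive
F = F_att + ΣF_rep = (0.9100,0.1401)
p' = p + 1/10·F = (8.0910,3.0140)

Fx=0.9100 Fy=0.1401 x'=8.0910 y'=3.0140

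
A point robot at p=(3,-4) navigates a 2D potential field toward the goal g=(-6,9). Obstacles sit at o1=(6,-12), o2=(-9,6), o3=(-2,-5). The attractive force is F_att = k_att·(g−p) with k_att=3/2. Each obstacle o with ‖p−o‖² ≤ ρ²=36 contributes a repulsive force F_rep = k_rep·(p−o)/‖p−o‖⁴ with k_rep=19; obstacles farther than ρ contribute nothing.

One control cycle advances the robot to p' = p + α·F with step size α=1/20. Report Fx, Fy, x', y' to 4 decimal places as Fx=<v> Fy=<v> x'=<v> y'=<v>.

Fx=-13.3595 Fy=19.5281 x'=2.3320 y'=-3.0236

F_att = 3/2·(g−p) = 3/2·(-9,13) = (-13.5000,19.5000)
o1: d²=73 > ρ²=36 → inactive
o2: d²=244 > ρ²=36 → inactive
o3: d²=26 ≤ ρ²=36; F_rep = 19·(5,1)/26² = (0.1405,0.0281)
F = F_att + ΣF_rep = (-13.3595,19.5281)
p' = p + 1/20·F = (2.3320,-3.0236)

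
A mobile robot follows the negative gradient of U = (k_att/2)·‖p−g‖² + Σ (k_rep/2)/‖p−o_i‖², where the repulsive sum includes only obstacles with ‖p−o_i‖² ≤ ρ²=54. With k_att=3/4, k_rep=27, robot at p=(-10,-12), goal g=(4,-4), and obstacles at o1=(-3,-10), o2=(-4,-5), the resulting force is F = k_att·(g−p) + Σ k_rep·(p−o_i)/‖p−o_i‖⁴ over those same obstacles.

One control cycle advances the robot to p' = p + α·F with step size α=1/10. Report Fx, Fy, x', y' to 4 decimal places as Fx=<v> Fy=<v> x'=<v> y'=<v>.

Fx=10.4327 Fy=5.9808 x'=-8.9567 y'=-11.4019

F_att = 3/4·(g−p) = 3/4·(14,8) = (10.5000,6.0000)
o1: d²=53 ≤ ρ²=54; F_rep = 27·(-7,-2)/53² = (-0.0673,-0.0192)
o2: d²=85 > ρ²=54 → inactive
F = F_att + ΣF_rep = (10.4327,5.9808)
p' = p + 1/10·F = (-8.9567,-11.4019)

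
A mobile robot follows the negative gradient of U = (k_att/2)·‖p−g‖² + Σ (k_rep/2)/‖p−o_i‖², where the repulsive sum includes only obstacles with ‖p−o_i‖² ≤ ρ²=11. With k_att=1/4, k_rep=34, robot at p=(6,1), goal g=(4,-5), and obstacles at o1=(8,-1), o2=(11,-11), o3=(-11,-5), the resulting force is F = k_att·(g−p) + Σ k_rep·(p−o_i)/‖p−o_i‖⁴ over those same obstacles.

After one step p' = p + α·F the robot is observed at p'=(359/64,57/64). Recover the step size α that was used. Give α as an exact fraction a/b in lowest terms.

α = 1/4

F_att = 1/4·(g−p) = 1/4·(-2,-6) = (-0.5000,-1.5000)
o1: d²=8 ≤ ρ²=11; F_rep = 34·(-2,2)/8² = (-1.0625,1.0625)
o2: d²=169 > ρ²=11 → inactive
o3: d²=325 > ρ²=11 → inactive
F = F_att + ΣF_rep = (-1.5625,-0.4375)
Δp = p'−p = (-0.3906,-0.1094); α = Δx/Fx = (-25/64) / (-25/16) = 1/4
check: Δy/Fy = (-7/64) / (-7/16) = 1/4 ✓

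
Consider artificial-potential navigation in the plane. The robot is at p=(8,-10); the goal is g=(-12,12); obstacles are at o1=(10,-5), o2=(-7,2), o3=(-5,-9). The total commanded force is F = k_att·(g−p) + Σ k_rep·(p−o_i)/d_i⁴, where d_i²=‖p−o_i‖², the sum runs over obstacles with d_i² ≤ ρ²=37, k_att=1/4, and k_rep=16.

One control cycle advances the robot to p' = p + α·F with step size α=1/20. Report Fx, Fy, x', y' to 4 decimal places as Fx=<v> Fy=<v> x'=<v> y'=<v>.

F_att = 1/4·(g−p) = 1/4·(-20,22) = (-5.0000,5.5000)
o1: d²=29 ≤ ρ²=37; F_rep = 16·(-2,-5)/29² = (-0.0380,-0.0951)
o2: d²=369 > ρ²=37 → inactive
o3: d²=170 > ρ²=37 → inactive
F = F_att + ΣF_rep = (-5.0380,5.4049)
p' = p + 1/20·F = (7.7481,-9.7298)

Fx=-5.0380 Fy=5.4049 x'=7.7481 y'=-9.7298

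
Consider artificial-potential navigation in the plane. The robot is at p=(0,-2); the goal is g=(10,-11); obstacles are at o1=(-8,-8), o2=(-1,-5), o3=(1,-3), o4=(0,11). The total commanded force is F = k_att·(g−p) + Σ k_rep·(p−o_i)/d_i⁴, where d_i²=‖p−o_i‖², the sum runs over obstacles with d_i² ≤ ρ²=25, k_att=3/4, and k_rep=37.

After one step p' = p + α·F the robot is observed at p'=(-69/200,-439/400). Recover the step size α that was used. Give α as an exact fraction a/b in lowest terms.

α = 1/4

F_att = 3/4·(g−p) = 3/4·(10,-9) = (7.5000,-6.7500)
o1: d²=100 > ρ²=25 → inactive
o2: d²=10 ≤ ρ²=25; F_rep = 37·(1,3)/10² = (0.3700,1.1100)
o3: d²=2 ≤ ρ²=25; F_rep = 37·(-1,1)/2² = (-9.2500,9.2500)
o4: d²=169 > ρ²=25 → inactive
F = F_att + ΣF_rep = (-1.3800,3.6100)
Δp = p'−p = (-0.3450,0.9025); α = Δx/Fx = (-69/200) / (-69/50) = 1/4
check: Δy/Fy = (361/400) / (361/100) = 1/4 ✓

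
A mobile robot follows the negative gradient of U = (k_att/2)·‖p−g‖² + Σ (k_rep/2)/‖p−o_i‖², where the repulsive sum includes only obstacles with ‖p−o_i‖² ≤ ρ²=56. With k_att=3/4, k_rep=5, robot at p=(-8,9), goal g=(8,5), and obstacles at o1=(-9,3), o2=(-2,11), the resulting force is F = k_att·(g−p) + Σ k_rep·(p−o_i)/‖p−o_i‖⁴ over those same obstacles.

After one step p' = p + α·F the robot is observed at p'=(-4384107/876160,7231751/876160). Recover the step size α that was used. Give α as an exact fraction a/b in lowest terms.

F_att = 3/4·(g−p) = 3/4·(16,-4) = (12.0000,-3.0000)
o1: d²=37 ≤ ρ²=56; F_rep = 5·(1,6)/37² = (0.0037,0.0219)
o2: d²=40 ≤ ρ²=56; F_rep = 5·(-6,-2)/40² = (-0.0187,-0.0063)
F = F_att + ΣF_rep = (11.9849,-2.9843)
Δp = p'−p = (2.9962,-0.7461); α = Δx/Fx = (2625173/876160) / (2625173/219040) = 1/4
check: Δy/Fy = (-653689/876160) / (-653689/219040) = 1/4 ✓

α = 1/4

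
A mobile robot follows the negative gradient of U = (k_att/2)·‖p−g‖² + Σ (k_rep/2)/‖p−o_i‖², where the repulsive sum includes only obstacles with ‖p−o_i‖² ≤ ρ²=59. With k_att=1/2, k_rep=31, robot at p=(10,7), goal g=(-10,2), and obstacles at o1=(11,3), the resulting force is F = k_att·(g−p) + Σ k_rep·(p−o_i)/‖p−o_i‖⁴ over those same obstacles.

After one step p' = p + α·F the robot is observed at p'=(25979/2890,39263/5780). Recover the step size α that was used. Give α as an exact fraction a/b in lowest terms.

F_att = 1/2·(g−p) = 1/2·(-20,-5) = (-10.0000,-2.5000)
o1: d²=17 ≤ ρ²=59; F_rep = 31·(-1,4)/17² = (-0.1073,0.4291)
F = F_att + ΣF_rep = (-10.1073,-2.0709)
Δp = p'−p = (-1.0107,-0.2071); α = Δx/Fx = (-2921/2890) / (-2921/289) = 1/10
check: Δy/Fy = (-1197/5780) / (-1197/578) = 1/10 ✓

α = 1/10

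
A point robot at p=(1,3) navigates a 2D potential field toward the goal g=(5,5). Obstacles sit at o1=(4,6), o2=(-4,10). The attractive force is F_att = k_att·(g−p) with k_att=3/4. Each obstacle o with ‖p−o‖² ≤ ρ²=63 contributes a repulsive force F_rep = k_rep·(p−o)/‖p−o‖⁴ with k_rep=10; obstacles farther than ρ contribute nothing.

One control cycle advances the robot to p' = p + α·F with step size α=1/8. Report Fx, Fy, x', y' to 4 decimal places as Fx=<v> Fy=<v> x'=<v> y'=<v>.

Fx=2.9074 Fy=1.4074 x'=1.3634 y'=3.1759

F_att = 3/4·(g−p) = 3/4·(4,2) = (3.0000,1.5000)
o1: d²=18 ≤ ρ²=63; F_rep = 10·(-3,-3)/18² = (-0.0926,-0.0926)
o2: d²=74 > ρ²=63 → inactive
F = F_att + ΣF_rep = (2.9074,1.4074)
p' = p + 1/8·F = (1.3634,3.1759)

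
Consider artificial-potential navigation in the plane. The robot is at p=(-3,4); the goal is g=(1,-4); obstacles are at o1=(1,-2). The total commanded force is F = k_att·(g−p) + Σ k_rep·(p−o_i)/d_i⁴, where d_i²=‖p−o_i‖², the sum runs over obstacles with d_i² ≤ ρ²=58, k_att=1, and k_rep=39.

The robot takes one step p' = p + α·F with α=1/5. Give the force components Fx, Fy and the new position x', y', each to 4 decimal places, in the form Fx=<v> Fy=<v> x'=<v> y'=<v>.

F_att = 1·(g−p) = 1·(4,-8) = (4.0000,-8.0000)
o1: d²=52 ≤ ρ²=58; F_rep = 39·(-4,6)/52² = (-0.0577,0.0865)
F = F_att + ΣF_rep = (3.9423,-7.9135)
p' = p + 1/5·F = (-2.2115,2.4173)

Fx=3.9423 Fy=-7.9135 x'=-2.2115 y'=2.4173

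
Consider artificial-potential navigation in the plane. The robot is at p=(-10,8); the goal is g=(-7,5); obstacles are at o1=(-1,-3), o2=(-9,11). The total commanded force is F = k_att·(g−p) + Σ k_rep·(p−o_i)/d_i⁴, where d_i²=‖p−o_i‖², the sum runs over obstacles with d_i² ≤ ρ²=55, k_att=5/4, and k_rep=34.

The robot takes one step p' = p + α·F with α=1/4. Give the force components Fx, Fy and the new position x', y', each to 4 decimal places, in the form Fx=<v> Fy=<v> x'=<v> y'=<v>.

F_att = 5/4·(g−p) = 5/4·(3,-3) = (3.7500,-3.7500)
o1: d²=202 > ρ²=55 → inactive
o2: d²=10 ≤ ρ²=55; F_rep = 34·(-1,-3)/10² = (-0.3400,-1.0200)
F = F_att + ΣF_rep = (3.4100,-4.7700)
p' = p + 1/4·F = (-9.1475,6.8075)

Fx=3.4100 Fy=-4.7700 x'=-9.1475 y'=6.8075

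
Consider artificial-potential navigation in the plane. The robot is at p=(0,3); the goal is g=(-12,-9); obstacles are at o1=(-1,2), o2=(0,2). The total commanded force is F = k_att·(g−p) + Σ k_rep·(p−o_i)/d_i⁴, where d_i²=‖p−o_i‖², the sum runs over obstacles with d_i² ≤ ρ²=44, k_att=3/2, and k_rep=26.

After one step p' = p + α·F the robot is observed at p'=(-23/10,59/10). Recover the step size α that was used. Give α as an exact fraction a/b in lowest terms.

F_att = 3/2·(g−p) = 3/2·(-12,-12) = (-18.0000,-18.0000)
o1: d²=2 ≤ ρ²=44; F_rep = 26·(1,1)/2² = (6.5000,6.5000)
o2: d²=1 ≤ ρ²=44; F_rep = 26·(0,1)/1² = (0.0000,26.0000)
F = F_att + ΣF_rep = (-11.5000,14.5000)
Δp = p'−p = (-2.3000,2.9000); α = Δx/Fx = (-23/10) / (-23/2) = 1/5
check: Δy/Fy = (29/10) / (29/2) = 1/5 ✓

α = 1/5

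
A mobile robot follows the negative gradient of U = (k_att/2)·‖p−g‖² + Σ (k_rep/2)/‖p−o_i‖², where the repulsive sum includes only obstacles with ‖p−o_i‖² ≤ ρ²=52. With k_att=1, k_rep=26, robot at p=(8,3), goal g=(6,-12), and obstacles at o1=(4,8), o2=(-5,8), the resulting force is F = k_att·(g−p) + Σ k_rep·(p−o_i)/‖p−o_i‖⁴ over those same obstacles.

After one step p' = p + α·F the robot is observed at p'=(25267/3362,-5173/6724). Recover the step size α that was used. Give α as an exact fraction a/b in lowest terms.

α = 1/4

F_att = 1·(g−p) = 1·(-2,-15) = (-2.0000,-15.0000)
o1: d²=41 ≤ ρ²=52; F_rep = 26·(4,-5)/41² = (0.0619,-0.0773)
o2: d²=194 > ρ²=52 → inactive
F = F_att + ΣF_rep = (-1.9381,-15.0773)
Δp = p'−p = (-0.4845,-3.7693); α = Δx/Fx = (-1629/3362) / (-3258/1681) = 1/4
check: Δy/Fy = (-25345/6724) / (-25345/1681) = 1/4 ✓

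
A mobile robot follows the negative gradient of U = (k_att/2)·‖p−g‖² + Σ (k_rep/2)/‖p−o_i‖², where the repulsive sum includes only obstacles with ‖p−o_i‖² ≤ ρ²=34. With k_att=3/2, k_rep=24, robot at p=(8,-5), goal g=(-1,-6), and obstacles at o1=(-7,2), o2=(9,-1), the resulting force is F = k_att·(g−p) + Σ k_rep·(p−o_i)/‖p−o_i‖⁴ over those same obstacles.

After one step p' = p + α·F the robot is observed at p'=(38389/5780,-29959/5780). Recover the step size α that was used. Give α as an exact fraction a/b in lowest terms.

F_att = 3/2·(g−p) = 3/2·(-9,-1) = (-13.5000,-1.5000)
o1: d²=274 > ρ²=34 → inactive
o2: d²=17 ≤ ρ²=34; F_rep = 24·(-1,-4)/17² = (-0.0830,-0.3322)
F = F_att + ΣF_rep = (-13.5830,-1.8322)
Δp = p'−p = (-1.3583,-0.1832); α = Δx/Fx = (-7851/5780) / (-7851/578) = 1/10
check: Δy/Fy = (-1059/5780) / (-1059/578) = 1/10 ✓

α = 1/10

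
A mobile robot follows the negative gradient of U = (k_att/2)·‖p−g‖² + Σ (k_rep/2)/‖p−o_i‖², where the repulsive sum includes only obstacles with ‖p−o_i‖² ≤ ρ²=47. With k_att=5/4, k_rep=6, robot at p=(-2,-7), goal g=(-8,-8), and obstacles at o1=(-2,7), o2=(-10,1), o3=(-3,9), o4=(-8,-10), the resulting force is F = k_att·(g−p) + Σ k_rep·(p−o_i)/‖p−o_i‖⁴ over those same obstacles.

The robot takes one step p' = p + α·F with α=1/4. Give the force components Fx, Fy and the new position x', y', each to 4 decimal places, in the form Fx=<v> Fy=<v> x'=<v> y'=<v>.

Fx=-7.4822 Fy=-1.2411 x'=-3.8706 y'=-7.3103

F_att = 5/4·(g−p) = 5/4·(-6,-1) = (-7.5000,-1.2500)
o1: d²=196 > ρ²=47 → inactive
o2: d²=128 > ρ²=47 → inactive
o3: d²=257 > ρ²=47 → inactive
o4: d²=45 ≤ ρ²=47; F_rep = 6·(6,3)/45² = (0.0178,0.0089)
F = F_att + ΣF_rep = (-7.4822,-1.2411)
p' = p + 1/4·F = (-3.8706,-7.3103)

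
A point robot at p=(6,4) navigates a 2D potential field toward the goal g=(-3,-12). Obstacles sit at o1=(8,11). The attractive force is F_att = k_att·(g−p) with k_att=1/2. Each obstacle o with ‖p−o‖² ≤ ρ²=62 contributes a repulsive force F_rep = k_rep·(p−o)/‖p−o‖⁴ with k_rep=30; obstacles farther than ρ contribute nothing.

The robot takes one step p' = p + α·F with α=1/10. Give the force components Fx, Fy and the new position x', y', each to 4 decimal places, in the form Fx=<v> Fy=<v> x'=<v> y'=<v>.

F_att = 1/2·(g−p) = 1/2·(-9,-16) = (-4.5000,-8.0000)
o1: d²=53 ≤ ρ²=62; F_rep = 30·(-2,-7)/53² = (-0.0214,-0.0748)
F = F_att + ΣF_rep = (-4.5214,-8.0748)
p' = p + 1/10·F = (5.5479,3.1925)

Fx=-4.5214 Fy=-8.0748 x'=5.5479 y'=3.1925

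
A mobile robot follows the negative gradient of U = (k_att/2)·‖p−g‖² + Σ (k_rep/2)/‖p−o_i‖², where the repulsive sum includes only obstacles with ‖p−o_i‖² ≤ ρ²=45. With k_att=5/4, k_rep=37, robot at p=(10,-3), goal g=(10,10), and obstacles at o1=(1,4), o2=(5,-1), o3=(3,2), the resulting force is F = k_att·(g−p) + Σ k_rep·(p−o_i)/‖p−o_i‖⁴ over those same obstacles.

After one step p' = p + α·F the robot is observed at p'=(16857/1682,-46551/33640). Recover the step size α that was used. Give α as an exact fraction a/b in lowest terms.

F_att = 5/4·(g−p) = 5/4·(0,13) = (0.0000,16.2500)
o1: d²=130 > ρ²=45 → inactive
o2: d²=29 ≤ ρ²=45; F_rep = 37·(5,-2)/29² = (0.2200,-0.0880)
o3: d²=74 > ρ²=45 → inactive
F = F_att + ΣF_rep = (0.2200,16.1620)
Δp = p'−p = (0.0220,1.6162); α = Δx/Fx = (37/1682) / (185/841) = 1/10
check: Δy/Fy = (54369/33640) / (54369/3364) = 1/10 ✓

α = 1/10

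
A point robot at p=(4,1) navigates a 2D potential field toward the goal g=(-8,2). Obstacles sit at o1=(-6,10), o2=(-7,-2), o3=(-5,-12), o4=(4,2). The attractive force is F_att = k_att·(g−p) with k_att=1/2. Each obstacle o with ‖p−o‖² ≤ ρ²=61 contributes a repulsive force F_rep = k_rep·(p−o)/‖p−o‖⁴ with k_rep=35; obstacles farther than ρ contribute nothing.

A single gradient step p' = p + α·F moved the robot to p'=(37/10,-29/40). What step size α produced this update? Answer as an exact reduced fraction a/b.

F_att = 1/2·(g−p) = 1/2·(-12,1) = (-6.0000,0.5000)
o1: d²=181 > ρ²=61 → inactive
o2: d²=130 > ρ²=61 → inactive
o3: d²=250 > ρ²=61 → inactive
o4: d²=1 ≤ ρ²=61; F_rep = 35·(0,-1)/1² = (0.0000,-35.0000)
F = F_att + ΣF_rep = (-6.0000,-34.5000)
Δp = p'−p = (-0.3000,-1.7250); α = Δx/Fx = (-3/10) / (-6) = 1/20
check: Δy/Fy = (-69/40) / (-69/2) = 1/20 ✓

α = 1/20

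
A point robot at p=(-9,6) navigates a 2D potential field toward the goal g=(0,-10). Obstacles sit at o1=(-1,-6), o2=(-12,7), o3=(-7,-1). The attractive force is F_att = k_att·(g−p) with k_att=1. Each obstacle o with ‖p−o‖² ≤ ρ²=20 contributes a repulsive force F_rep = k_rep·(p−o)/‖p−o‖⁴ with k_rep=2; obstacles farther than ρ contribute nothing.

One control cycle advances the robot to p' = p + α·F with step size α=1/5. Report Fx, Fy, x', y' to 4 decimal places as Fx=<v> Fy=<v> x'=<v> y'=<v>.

Fx=9.0600 Fy=-16.0200 x'=-7.1880 y'=2.7960

F_att = 1·(g−p) = 1·(9,-16) = (9.0000,-16.0000)
o1: d²=208 > ρ²=20 → inactive
o2: d²=10 ≤ ρ²=20; F_rep = 2·(3,-1)/10² = (0.0600,-0.0200)
o3: d²=53 > ρ²=20 → inactive
F = F_att + ΣF_rep = (9.0600,-16.0200)
p' = p + 1/5·F = (-7.1880,2.7960)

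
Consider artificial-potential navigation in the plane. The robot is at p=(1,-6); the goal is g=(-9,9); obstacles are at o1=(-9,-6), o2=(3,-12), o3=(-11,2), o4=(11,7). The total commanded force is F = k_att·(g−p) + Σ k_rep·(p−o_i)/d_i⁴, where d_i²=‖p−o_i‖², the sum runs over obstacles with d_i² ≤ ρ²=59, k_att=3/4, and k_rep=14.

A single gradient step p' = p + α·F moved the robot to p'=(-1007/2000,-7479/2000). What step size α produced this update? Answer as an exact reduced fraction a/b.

α = 1/5

F_att = 3/4·(g−p) = 3/4·(-10,15) = (-7.5000,11.2500)
o1: d²=100 > ρ²=59 → inactive
o2: d²=40 ≤ ρ²=59; F_rep = 14·(-2,6)/40² = (-0.0175,0.0525)
o3: d²=208 > ρ²=59 → inactive
o4: d²=269 > ρ²=59 → inactive
F = F_att + ΣF_rep = (-7.5175,11.3025)
Δp = p'−p = (-1.5035,2.2605); α = Δx/Fx = (-3007/2000) / (-3007/400) = 1/5
check: Δy/Fy = (4521/2000) / (4521/400) = 1/5 ✓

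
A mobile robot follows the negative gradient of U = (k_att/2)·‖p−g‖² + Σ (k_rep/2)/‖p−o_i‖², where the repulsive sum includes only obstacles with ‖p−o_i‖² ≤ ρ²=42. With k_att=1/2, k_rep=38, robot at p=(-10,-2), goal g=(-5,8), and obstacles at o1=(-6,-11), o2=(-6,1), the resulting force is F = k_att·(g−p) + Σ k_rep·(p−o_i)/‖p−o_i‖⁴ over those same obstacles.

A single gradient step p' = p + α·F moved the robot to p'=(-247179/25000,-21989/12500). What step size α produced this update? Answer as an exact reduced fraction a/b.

α = 1/20

F_att = 1/2·(g−p) = 1/2·(5,10) = (2.5000,5.0000)
o1: d²=97 > ρ²=42 → inactive
o2: d²=25 ≤ ρ²=42; F_rep = 38·(-4,-3)/25² = (-0.2432,-0.1824)
F = F_att + ΣF_rep = (2.2568,4.8176)
Δp = p'−p = (0.1128,0.2409); α = Δx/Fx = (2821/25000) / (2821/1250) = 1/20
check: Δy/Fy = (3011/12500) / (3011/625) = 1/20 ✓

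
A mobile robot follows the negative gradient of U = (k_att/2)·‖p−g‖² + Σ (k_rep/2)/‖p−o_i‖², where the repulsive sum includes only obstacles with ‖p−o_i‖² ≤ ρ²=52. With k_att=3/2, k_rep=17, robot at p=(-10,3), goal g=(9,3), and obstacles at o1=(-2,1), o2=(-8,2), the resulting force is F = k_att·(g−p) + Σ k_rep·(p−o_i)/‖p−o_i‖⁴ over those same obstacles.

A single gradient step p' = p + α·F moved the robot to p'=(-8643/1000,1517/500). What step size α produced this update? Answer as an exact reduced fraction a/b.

F_att = 3/2·(g−p) = 3/2·(19,0) = (28.5000,0.0000)
o1: d²=68 > ρ²=52 → inactive
o2: d²=5 ≤ ρ²=52; F_rep = 17·(-2,1)/5² = (-1.3600,0.6800)
F = F_att + ΣF_rep = (27.1400,0.6800)
Δp = p'−p = (1.3570,0.0340); α = Δx/Fx = (1357/1000) / (1357/50) = 1/20
check: Δy/Fy = (17/500) / (17/25) = 1/20 ✓

α = 1/20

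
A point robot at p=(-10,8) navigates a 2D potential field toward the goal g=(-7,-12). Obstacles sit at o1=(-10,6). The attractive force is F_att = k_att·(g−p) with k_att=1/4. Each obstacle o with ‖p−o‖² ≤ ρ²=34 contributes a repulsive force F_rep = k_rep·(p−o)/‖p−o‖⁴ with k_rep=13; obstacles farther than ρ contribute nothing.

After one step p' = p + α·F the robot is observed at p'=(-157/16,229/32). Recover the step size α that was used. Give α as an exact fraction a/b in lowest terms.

F_att = 1/4·(g−p) = 1/4·(3,-20) = (0.7500,-5.0000)
o1: d²=4 ≤ ρ²=34; F_rep = 13·(0,2)/4² = (0.0000,1.6250)
F = F_att + ΣF_rep = (0.7500,-3.3750)
Δp = p'−p = (0.1875,-0.8438); α = Δx/Fx = (3/16) / (3/4) = 1/4
check: Δy/Fy = (-27/32) / (-27/8) = 1/4 ✓

α = 1/4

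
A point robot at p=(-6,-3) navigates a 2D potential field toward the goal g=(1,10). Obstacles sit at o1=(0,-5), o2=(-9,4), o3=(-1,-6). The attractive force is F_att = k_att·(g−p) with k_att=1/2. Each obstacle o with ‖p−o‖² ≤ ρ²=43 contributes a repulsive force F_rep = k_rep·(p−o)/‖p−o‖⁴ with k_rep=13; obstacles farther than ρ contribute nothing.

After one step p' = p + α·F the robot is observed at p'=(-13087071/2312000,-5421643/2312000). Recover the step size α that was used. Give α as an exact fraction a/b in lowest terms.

F_att = 1/2·(g−p) = 1/2·(7,13) = (3.5000,6.5000)
o1: d²=40 ≤ ρ²=43; F_rep = 13·(-6,2)/40² = (-0.0488,0.0163)
o2: d²=58 > ρ²=43 → inactive
o3: d²=34 ≤ ρ²=43; F_rep = 13·(-5,3)/34² = (-0.0562,0.0337)
F = F_att + ΣF_rep = (3.3950,6.5500)
Δp = p'−p = (0.3395,0.6550); α = Δx/Fx = (784929/2312000) / (784929/231200) = 1/10
check: Δy/Fy = (1514357/2312000) / (1514357/231200) = 1/10 ✓

α = 1/10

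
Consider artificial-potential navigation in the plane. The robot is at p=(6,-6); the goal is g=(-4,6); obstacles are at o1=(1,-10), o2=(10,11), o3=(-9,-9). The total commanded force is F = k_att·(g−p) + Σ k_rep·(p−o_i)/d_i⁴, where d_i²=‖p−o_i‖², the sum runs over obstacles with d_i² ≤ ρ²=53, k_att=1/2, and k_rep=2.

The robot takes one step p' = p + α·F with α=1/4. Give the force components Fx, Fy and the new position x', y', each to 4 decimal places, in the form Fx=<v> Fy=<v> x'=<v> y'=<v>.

Fx=-4.9941 Fy=6.0048 x'=4.7515 y'=-4.4988

F_att = 1/2·(g−p) = 1/2·(-10,12) = (-5.0000,6.0000)
o1: d²=41 ≤ ρ²=53; F_rep = 2·(5,4)/41² = (0.0059,0.0048)
o2: d²=305 > ρ²=53 → inactive
o3: d²=234 > ρ²=53 → inactive
F = F_att + ΣF_rep = (-4.9941,6.0048)
p' = p + 1/4·F = (4.7515,-4.4988)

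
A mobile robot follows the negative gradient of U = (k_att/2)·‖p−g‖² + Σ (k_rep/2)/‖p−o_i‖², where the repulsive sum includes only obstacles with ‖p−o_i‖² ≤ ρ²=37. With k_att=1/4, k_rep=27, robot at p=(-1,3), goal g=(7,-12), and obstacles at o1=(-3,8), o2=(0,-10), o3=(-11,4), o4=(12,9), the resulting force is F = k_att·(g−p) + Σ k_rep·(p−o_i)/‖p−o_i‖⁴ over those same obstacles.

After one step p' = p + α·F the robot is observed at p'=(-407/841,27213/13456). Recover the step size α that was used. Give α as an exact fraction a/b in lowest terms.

F_att = 1/4·(g−p) = 1/4·(8,-15) = (2.0000,-3.7500)
o1: d²=29 ≤ ρ²=37; F_rep = 27·(2,-5)/29² = (0.0642,-0.1605)
o2: d²=170 > ρ²=37 → inactive
o3: d²=101 > ρ²=37 → inactive
o4: d²=205 > ρ²=37 → inactive
F = F_att + ΣF_rep = (2.0642,-3.9105)
Δp = p'−p = (0.5161,-0.9776); α = Δx/Fx = (434/841) / (1736/841) = 1/4
check: Δy/Fy = (-13155/13456) / (-13155/3364) = 1/4 ✓

α = 1/4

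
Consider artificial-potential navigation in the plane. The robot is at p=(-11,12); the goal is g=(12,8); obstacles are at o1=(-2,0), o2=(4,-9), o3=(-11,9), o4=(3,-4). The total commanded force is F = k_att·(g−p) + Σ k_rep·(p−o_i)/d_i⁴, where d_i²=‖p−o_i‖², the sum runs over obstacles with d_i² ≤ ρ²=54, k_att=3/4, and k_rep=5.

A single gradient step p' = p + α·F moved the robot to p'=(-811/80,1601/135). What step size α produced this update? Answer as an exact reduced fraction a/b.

F_att = 3/4·(g−p) = 3/4·(23,-4) = (17.2500,-3.0000)
o1: d²=225 > ρ²=54 → inactive
o2: d²=666 > ρ²=54 → inactive
o3: d²=9 ≤ ρ²=54; F_rep = 5·(0,3)/9² = (0.0000,0.1852)
o4: d²=452 > ρ²=54 → inactive
F = F_att + ΣF_rep = (17.2500,-2.8148)
Δp = p'−p = (0.8625,-0.1407); α = Δx/Fx = (69/80) / (69/4) = 1/20
check: Δy/Fy = (-19/135) / (-76/27) = 1/20 ✓

α = 1/20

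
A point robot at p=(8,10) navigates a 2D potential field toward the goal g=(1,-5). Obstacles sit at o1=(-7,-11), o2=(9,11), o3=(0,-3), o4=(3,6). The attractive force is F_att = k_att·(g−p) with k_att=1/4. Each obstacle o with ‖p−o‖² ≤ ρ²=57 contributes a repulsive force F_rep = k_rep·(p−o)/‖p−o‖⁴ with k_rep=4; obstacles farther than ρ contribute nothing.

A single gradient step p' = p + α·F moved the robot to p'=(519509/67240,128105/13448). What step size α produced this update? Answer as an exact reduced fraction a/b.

α = 1/10

F_att = 1/4·(g−p) = 1/4·(-7,-15) = (-1.7500,-3.7500)
o1: d²=666 > ρ²=57 → inactive
o2: d²=2 ≤ ρ²=57; F_rep = 4·(-1,-1)/2² = (-1.0000,-1.0000)
o3: d²=233 > ρ²=57 → inactive
o4: d²=41 ≤ ρ²=57; F_rep = 4·(5,4)/41² = (0.0119,0.0095)
F = F_att + ΣF_rep = (-2.7381,-4.7405)
Δp = p'−p = (-0.2738,-0.4740); α = Δx/Fx = (-18411/67240) / (-18411/6724) = 1/10
check: Δy/Fy = (-6375/13448) / (-31875/6724) = 1/10 ✓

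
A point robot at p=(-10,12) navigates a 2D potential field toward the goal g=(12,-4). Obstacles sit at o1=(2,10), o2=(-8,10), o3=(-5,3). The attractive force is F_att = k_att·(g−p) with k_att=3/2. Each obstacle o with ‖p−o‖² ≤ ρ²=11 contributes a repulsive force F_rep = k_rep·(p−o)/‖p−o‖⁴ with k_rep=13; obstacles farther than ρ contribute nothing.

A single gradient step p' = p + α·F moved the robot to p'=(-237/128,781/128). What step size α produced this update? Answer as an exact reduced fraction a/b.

F_att = 3/2·(g−p) = 3/2·(22,-16) = (33.0000,-24.0000)
o1: d²=148 > ρ²=11 → inactive
o2: d²=8 ≤ ρ²=11; F_rep = 13·(-2,2)/8² = (-0.4062,0.4062)
o3: d²=106 > ρ²=11 → inactive
F = F_att + ΣF_rep = (32.5938,-23.5938)
Δp = p'−p = (8.1484,-5.8984); α = Δx/Fx = (1043/128) / (1043/32) = 1/4
check: Δy/Fy = (-755/128) / (-755/32) = 1/4 ✓

α = 1/4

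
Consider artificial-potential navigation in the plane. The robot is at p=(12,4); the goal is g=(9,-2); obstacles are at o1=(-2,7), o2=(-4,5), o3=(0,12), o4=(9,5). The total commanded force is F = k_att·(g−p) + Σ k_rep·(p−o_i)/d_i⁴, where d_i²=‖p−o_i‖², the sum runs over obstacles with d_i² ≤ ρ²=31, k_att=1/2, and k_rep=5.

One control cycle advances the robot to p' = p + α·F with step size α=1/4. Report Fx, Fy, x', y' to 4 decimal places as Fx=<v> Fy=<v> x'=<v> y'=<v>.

F_att = 1/2·(g−p) = 1/2·(-3,-6) = (-1.5000,-3.0000)
o1: d²=205 > ρ²=31 → inactive
o2: d²=257 > ρ²=31 → inactive
o3: d²=208 > ρ²=31 → inactive
o4: d²=10 ≤ ρ²=31; F_rep = 5·(3,-1)/10² = (0.1500,-0.0500)
F = F_att + ΣF_rep = (-1.3500,-3.0500)
p' = p + 1/4·F = (11.6625,3.2375)

Fx=-1.3500 Fy=-3.0500 x'=11.6625 y'=3.2375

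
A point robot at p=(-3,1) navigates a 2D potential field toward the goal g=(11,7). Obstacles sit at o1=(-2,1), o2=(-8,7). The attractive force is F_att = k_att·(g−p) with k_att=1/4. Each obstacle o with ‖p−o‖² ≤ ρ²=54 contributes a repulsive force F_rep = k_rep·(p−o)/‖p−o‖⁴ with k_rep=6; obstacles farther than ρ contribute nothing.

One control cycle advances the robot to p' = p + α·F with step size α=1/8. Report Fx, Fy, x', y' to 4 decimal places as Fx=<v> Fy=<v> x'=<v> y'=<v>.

F_att = 1/4·(g−p) = 1/4·(14,6) = (3.5000,1.5000)
o1: d²=1 ≤ ρ²=54; F_rep = 6·(-1,0)/1² = (-6.0000,0.0000)
o2: d²=61 > ρ²=54 → inactive
F = F_att + ΣF_rep = (-2.5000,1.5000)
p' = p + 1/8·F = (-3.3125,1.1875)

Fx=-2.5000 Fy=1.5000 x'=-3.3125 y'=1.1875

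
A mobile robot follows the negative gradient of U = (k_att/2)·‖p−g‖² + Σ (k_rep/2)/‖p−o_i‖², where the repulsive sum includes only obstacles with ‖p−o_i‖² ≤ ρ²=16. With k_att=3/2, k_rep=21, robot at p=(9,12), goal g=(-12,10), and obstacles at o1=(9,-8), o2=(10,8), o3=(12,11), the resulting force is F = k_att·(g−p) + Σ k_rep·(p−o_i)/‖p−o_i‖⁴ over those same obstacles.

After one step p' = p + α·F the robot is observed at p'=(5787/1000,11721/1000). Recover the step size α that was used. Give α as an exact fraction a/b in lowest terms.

F_att = 3/2·(g−p) = 3/2·(-21,-2) = (-31.5000,-3.0000)
o1: d²=400 > ρ²=16 → inactive
o2: d²=17 > ρ²=16 → inactive
o3: d²=10 ≤ ρ²=16; F_rep = 21·(-3,1)/10² = (-0.6300,0.2100)
F = F_att + ΣF_rep = (-32.1300,-2.7900)
Δp = p'−p = (-3.2130,-0.2790); α = Δx/Fx = (-3213/1000) / (-3213/100) = 1/10
check: Δy/Fy = (-279/1000) / (-279/100) = 1/10 ✓

α = 1/10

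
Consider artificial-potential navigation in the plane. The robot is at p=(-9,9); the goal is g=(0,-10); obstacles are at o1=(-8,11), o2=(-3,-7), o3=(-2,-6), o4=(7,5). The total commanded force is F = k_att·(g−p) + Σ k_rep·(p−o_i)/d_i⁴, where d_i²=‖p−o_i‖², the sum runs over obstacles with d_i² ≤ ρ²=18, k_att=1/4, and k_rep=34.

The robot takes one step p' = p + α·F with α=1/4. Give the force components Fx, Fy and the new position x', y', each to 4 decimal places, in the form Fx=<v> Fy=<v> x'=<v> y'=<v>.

F_att = 1/4·(g−p) = 1/4·(9,-19) = (2.2500,-4.7500)
o1: d²=5 ≤ ρ²=18; F_rep = 34·(-1,-2)/5² = (-1.3600,-2.7200)
o2: d²=292 > ρ²=18 → inactive
o3: d²=274 > ρ²=18 → inactive
o4: d²=272 > ρ²=18 → inactive
F = F_att + ΣF_rep = (0.8900,-7.4700)
p' = p + 1/4·F = (-8.7775,7.1325)

Fx=0.8900 Fy=-7.4700 x'=-8.7775 y'=7.1325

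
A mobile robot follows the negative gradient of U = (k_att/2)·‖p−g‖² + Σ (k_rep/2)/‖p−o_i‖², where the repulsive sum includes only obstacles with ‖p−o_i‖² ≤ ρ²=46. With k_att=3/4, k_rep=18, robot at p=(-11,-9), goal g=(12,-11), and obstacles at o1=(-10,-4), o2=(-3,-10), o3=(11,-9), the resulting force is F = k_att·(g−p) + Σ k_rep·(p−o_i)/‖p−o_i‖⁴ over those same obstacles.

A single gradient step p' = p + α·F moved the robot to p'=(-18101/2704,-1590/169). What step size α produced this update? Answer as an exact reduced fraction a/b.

F_att = 3/4·(g−p) = 3/4·(23,-2) = (17.2500,-1.5000)
o1: d²=26 ≤ ρ²=46; F_rep = 18·(-1,-5)/26² = (-0.0266,-0.1331)
o2: d²=65 > ρ²=46 → inactive
o3: d²=484 > ρ²=46 → inactive
F = F_att + ΣF_rep = (17.2234,-1.6331)
Δp = p'−p = (4.3058,-0.4083); α = Δx/Fx = (11643/2704) / (11643/676) = 1/4
check: Δy/Fy = (-69/169) / (-276/169) = 1/4 ✓

α = 1/4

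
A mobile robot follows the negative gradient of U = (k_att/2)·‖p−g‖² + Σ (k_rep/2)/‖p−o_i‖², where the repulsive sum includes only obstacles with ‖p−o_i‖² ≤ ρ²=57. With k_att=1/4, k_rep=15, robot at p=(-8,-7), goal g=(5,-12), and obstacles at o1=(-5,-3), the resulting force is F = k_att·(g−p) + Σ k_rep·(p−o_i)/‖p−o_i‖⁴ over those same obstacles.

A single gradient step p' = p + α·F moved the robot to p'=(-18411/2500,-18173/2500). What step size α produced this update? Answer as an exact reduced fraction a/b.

F_att = 1/4·(g−p) = 1/4·(13,-5) = (3.2500,-1.2500)
o1: d²=25 ≤ ρ²=57; F_rep = 15·(-3,-4)/25² = (-0.0720,-0.0960)
F = F_att + ΣF_rep = (3.1780,-1.3460)
Δp = p'−p = (0.6356,-0.2692); α = Δx/Fx = (1589/2500) / (1589/500) = 1/5
check: Δy/Fy = (-673/2500) / (-673/500) = 1/5 ✓

α = 1/5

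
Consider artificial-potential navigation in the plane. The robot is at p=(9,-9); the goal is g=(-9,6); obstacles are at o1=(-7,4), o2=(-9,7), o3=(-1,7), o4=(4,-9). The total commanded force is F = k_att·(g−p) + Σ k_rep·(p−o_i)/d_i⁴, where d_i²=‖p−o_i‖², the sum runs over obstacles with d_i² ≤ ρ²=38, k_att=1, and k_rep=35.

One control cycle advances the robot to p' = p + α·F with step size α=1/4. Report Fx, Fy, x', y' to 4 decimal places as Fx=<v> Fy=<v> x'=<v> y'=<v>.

Fx=-17.7200 Fy=15.0000 x'=4.5700 y'=-5.2500

F_att = 1·(g−p) = 1·(-18,15) = (-18.0000,15.0000)
o1: d²=425 > ρ²=38 → inactive
o2: d²=580 > ρ²=38 → inactive
o3: d²=356 > ρ²=38 → inactive
o4: d²=25 ≤ ρ²=38; F_rep = 35·(5,0)/25² = (0.2800,0.0000)
F = F_att + ΣF_rep = (-17.7200,15.0000)
p' = p + 1/4·F = (4.5700,-5.2500)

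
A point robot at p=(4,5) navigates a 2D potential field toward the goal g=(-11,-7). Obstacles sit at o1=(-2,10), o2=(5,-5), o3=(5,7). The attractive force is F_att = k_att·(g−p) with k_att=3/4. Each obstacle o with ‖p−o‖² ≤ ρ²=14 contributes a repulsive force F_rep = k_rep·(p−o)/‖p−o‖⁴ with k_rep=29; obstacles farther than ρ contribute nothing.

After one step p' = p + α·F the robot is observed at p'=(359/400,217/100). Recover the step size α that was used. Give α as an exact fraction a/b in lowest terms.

α = 1/4

F_att = 3/4·(g−p) = 3/4·(-15,-12) = (-11.2500,-9.0000)
o1: d²=61 > ρ²=14 → inactive
o2: d²=101 > ρ²=14 → inactive
o3: d²=5 ≤ ρ²=14; F_rep = 29·(-1,-2)/5² = (-1.1600,-2.3200)
F = F_att + ΣF_rep = (-12.4100,-11.3200)
Δp = p'−p = (-3.1025,-2.8300); α = Δx/Fx = (-1241/400) / (-1241/100) = 1/4
check: Δy/Fy = (-283/100) / (-283/25) = 1/4 ✓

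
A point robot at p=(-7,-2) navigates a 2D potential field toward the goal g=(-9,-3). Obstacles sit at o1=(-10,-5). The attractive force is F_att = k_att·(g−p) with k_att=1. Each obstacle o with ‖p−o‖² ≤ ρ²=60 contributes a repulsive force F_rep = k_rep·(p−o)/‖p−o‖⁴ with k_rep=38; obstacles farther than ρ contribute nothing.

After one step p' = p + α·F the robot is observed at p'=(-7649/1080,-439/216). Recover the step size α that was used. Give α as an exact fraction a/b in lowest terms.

α = 1/20

F_att = 1·(g−p) = 1·(-2,-1) = (-2.0000,-1.0000)
o1: d²=18 ≤ ρ²=60; F_rep = 38·(3,3)/18² = (0.3519,0.3519)
F = F_att + ΣF_rep = (-1.6481,-0.6481)
Δp = p'−p = (-0.0824,-0.0324); α = Δx/Fx = (-89/1080) / (-89/54) = 1/20
check: Δy/Fy = (-7/216) / (-35/54) = 1/20 ✓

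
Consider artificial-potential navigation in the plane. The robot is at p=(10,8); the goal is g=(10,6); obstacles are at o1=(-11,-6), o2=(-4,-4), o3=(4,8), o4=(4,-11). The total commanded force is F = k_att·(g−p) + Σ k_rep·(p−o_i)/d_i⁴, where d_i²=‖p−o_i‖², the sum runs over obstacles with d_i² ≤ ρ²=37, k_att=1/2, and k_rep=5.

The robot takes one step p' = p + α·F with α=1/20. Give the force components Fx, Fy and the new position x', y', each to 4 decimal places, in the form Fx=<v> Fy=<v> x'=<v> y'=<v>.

Fx=0.0231 Fy=-1.0000 x'=10.0012 y'=7.9500

F_att = 1/2·(g−p) = 1/2·(0,-2) = (0.0000,-1.0000)
o1: d²=637 > ρ²=37 → inactive
o2: d²=340 > ρ²=37 → inactive
o3: d²=36 ≤ ρ²=37; F_rep = 5·(6,0)/36² = (0.0231,0.0000)
o4: d²=397 > ρ²=37 → inactive
F = F_att + ΣF_rep = (0.0231,-1.0000)
p' = p + 1/20·F = (10.0012,7.9500)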